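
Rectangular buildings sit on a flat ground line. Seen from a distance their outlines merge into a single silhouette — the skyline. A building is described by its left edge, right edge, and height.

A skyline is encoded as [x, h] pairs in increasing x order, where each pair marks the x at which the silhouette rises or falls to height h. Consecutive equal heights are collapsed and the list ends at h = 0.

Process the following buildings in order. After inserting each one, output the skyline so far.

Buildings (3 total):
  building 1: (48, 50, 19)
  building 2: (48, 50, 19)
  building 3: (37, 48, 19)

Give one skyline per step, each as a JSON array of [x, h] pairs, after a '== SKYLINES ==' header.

== SKYLINES ==
[[48,19],[50,0]]
[[48,19],[50,0]]
[[37,19],[50,0]]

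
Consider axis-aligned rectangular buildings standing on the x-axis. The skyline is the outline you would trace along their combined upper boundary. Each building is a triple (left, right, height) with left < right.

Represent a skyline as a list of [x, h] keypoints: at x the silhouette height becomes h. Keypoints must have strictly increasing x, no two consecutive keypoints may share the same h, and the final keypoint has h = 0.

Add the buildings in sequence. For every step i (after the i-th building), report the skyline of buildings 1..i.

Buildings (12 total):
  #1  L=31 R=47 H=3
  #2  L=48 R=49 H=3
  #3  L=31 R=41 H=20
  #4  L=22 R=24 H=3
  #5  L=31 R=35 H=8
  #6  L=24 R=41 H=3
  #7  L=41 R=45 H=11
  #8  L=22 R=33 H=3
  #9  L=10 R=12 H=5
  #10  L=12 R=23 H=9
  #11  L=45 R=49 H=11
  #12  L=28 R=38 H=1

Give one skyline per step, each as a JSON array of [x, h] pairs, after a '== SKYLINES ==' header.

== SKYLINES ==
[[31,3],[47,0]]
[[31,3],[47,0],[48,3],[49,0]]
[[31,20],[41,3],[47,0],[48,3],[49,0]]
[[22,3],[24,0],[31,20],[41,3],[47,0],[48,3],[49,0]]
[[22,3],[24,0],[31,20],[41,3],[47,0],[48,3],[49,0]]
[[22,3],[31,20],[41,3],[47,0],[48,3],[49,0]]
[[22,3],[31,20],[41,11],[45,3],[47,0],[48,3],[49,0]]
[[22,3],[31,20],[41,11],[45,3],[47,0],[48,3],[49,0]]
[[10,5],[12,0],[22,3],[31,20],[41,11],[45,3],[47,0],[48,3],[49,0]]
[[10,5],[12,9],[23,3],[31,20],[41,11],[45,3],[47,0],[48,3],[49,0]]
[[10,5],[12,9],[23,3],[31,20],[41,11],[49,0]]
[[10,5],[12,9],[23,3],[31,20],[41,11],[49,0]]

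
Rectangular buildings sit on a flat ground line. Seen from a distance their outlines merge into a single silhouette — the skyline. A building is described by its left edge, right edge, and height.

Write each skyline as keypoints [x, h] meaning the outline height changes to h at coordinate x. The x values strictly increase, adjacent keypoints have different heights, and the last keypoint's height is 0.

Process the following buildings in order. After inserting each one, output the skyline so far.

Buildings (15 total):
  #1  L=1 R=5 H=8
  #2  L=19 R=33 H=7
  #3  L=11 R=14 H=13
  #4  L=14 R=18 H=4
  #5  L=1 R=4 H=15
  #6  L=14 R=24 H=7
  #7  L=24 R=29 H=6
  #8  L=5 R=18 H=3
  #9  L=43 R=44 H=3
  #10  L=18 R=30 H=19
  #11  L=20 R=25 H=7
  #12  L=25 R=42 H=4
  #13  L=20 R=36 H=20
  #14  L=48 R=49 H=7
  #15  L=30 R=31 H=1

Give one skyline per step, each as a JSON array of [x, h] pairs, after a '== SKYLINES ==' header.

== SKYLINES ==
[[1,8],[5,0]]
[[1,8],[5,0],[19,7],[33,0]]
[[1,8],[5,0],[11,13],[14,0],[19,7],[33,0]]
[[1,8],[5,0],[11,13],[14,4],[18,0],[19,7],[33,0]]
[[1,15],[4,8],[5,0],[11,13],[14,4],[18,0],[19,7],[33,0]]
[[1,15],[4,8],[5,0],[11,13],[14,7],[33,0]]
[[1,15],[4,8],[5,0],[11,13],[14,7],[33,0]]
[[1,15],[4,8],[5,3],[11,13],[14,7],[33,0]]
[[1,15],[4,8],[5,3],[11,13],[14,7],[33,0],[43,3],[44,0]]
[[1,15],[4,8],[5,3],[11,13],[14,7],[18,19],[30,7],[33,0],[43,3],[44,0]]
[[1,15],[4,8],[5,3],[11,13],[14,7],[18,19],[30,7],[33,0],[43,3],[44,0]]
[[1,15],[4,8],[5,3],[11,13],[14,7],[18,19],[30,7],[33,4],[42,0],[43,3],[44,0]]
[[1,15],[4,8],[5,3],[11,13],[14,7],[18,19],[20,20],[36,4],[42,0],[43,3],[44,0]]
[[1,15],[4,8],[5,3],[11,13],[14,7],[18,19],[20,20],[36,4],[42,0],[43,3],[44,0],[48,7],[49,0]]
[[1,15],[4,8],[5,3],[11,13],[14,7],[18,19],[20,20],[36,4],[42,0],[43,3],[44,0],[48,7],[49,0]]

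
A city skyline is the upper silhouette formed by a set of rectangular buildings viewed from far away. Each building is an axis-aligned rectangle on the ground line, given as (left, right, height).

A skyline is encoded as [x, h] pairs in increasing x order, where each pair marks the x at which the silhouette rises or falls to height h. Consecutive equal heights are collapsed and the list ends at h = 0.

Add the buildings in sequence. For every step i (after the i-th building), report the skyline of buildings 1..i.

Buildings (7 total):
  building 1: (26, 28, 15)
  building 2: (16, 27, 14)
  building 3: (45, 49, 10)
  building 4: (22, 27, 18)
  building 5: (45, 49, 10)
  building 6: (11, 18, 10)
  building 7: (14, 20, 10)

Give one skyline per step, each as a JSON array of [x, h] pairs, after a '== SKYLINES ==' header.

== SKYLINES ==
[[26,15],[28,0]]
[[16,14],[26,15],[28,0]]
[[16,14],[26,15],[28,0],[45,10],[49,0]]
[[16,14],[22,18],[27,15],[28,0],[45,10],[49,0]]
[[16,14],[22,18],[27,15],[28,0],[45,10],[49,0]]
[[11,10],[16,14],[22,18],[27,15],[28,0],[45,10],[49,0]]
[[11,10],[16,14],[22,18],[27,15],[28,0],[45,10],[49,0]]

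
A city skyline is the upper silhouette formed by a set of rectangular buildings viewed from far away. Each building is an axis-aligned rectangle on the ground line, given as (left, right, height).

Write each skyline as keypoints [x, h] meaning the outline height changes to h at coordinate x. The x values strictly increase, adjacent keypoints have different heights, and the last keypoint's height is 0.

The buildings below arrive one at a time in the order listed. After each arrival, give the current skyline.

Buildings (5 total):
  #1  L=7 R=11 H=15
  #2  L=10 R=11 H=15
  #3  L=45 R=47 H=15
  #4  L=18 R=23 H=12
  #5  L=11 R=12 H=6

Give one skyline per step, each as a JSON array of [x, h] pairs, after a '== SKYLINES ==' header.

== SKYLINES ==
[[7,15],[11,0]]
[[7,15],[11,0]]
[[7,15],[11,0],[45,15],[47,0]]
[[7,15],[11,0],[18,12],[23,0],[45,15],[47,0]]
[[7,15],[11,6],[12,0],[18,12],[23,0],[45,15],[47,0]]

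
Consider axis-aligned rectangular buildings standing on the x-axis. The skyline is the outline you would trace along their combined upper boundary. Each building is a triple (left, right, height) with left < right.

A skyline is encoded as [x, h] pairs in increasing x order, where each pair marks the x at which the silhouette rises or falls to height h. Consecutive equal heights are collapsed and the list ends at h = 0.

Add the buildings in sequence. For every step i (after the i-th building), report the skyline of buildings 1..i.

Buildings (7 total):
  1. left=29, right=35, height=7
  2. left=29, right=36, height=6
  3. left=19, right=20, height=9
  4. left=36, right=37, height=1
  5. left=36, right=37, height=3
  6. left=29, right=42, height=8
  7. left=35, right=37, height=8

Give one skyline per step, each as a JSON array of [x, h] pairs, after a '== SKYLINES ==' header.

== SKYLINES ==
[[29,7],[35,0]]
[[29,7],[35,6],[36,0]]
[[19,9],[20,0],[29,7],[35,6],[36,0]]
[[19,9],[20,0],[29,7],[35,6],[36,1],[37,0]]
[[19,9],[20,0],[29,7],[35,6],[36,3],[37,0]]
[[19,9],[20,0],[29,8],[42,0]]
[[19,9],[20,0],[29,8],[42,0]]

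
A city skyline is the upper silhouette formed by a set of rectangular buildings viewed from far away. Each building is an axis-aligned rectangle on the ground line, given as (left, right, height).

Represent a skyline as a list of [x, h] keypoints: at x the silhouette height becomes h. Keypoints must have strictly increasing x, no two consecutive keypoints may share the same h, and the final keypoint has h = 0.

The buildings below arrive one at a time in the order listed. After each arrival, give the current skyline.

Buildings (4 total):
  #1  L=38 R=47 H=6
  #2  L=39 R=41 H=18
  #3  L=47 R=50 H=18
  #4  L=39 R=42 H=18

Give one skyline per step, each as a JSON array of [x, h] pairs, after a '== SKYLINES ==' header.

== SKYLINES ==
[[38,6],[47,0]]
[[38,6],[39,18],[41,6],[47,0]]
[[38,6],[39,18],[41,6],[47,18],[50,0]]
[[38,6],[39,18],[42,6],[47,18],[50,0]]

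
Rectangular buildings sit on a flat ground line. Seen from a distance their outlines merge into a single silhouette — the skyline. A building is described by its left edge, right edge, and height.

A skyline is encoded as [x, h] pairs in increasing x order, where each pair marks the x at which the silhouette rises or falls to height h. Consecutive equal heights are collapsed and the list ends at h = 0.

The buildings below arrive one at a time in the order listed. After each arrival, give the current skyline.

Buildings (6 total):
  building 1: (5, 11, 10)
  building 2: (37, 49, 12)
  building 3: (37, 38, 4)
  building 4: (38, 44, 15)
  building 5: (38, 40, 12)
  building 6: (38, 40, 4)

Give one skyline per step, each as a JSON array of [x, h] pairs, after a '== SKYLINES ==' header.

== SKYLINES ==
[[5,10],[11,0]]
[[5,10],[11,0],[37,12],[49,0]]
[[5,10],[11,0],[37,12],[49,0]]
[[5,10],[11,0],[37,12],[38,15],[44,12],[49,0]]
[[5,10],[11,0],[37,12],[38,15],[44,12],[49,0]]
[[5,10],[11,0],[37,12],[38,15],[44,12],[49,0]]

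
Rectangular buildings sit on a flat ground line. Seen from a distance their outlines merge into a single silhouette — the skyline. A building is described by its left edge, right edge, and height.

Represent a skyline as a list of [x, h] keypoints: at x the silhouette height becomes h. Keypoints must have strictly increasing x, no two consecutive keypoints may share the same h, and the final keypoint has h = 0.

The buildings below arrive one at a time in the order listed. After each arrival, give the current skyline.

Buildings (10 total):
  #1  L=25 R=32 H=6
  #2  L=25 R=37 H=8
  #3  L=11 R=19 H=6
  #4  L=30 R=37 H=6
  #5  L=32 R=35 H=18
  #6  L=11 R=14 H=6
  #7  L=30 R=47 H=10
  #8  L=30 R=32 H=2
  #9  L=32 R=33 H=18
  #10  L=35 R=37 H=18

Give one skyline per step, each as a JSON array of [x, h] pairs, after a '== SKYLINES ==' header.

== SKYLINES ==
[[25,6],[32,0]]
[[25,8],[37,0]]
[[11,6],[19,0],[25,8],[37,0]]
[[11,6],[19,0],[25,8],[37,0]]
[[11,6],[19,0],[25,8],[32,18],[35,8],[37,0]]
[[11,6],[19,0],[25,8],[32,18],[35,8],[37,0]]
[[11,6],[19,0],[25,8],[30,10],[32,18],[35,10],[47,0]]
[[11,6],[19,0],[25,8],[30,10],[32,18],[35,10],[47,0]]
[[11,6],[19,0],[25,8],[30,10],[32,18],[35,10],[47,0]]
[[11,6],[19,0],[25,8],[30,10],[32,18],[37,10],[47,0]]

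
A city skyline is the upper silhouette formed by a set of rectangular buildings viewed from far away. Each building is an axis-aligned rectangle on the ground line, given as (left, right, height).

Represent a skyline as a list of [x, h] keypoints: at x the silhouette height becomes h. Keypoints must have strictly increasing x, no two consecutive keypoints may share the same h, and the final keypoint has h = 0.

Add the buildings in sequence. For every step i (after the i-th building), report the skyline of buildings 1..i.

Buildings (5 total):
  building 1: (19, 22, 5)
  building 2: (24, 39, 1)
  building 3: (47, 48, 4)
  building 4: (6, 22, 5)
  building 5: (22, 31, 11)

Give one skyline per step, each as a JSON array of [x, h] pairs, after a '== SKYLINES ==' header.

== SKYLINES ==
[[19,5],[22,0]]
[[19,5],[22,0],[24,1],[39,0]]
[[19,5],[22,0],[24,1],[39,0],[47,4],[48,0]]
[[6,5],[22,0],[24,1],[39,0],[47,4],[48,0]]
[[6,5],[22,11],[31,1],[39,0],[47,4],[48,0]]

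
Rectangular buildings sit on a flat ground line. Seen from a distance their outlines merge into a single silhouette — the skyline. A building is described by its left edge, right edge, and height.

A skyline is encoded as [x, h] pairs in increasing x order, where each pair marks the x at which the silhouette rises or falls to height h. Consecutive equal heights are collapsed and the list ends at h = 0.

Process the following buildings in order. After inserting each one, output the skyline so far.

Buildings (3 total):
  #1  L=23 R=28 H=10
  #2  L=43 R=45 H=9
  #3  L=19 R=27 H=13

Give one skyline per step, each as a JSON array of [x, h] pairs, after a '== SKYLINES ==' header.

== SKYLINES ==
[[23,10],[28,0]]
[[23,10],[28,0],[43,9],[45,0]]
[[19,13],[27,10],[28,0],[43,9],[45,0]]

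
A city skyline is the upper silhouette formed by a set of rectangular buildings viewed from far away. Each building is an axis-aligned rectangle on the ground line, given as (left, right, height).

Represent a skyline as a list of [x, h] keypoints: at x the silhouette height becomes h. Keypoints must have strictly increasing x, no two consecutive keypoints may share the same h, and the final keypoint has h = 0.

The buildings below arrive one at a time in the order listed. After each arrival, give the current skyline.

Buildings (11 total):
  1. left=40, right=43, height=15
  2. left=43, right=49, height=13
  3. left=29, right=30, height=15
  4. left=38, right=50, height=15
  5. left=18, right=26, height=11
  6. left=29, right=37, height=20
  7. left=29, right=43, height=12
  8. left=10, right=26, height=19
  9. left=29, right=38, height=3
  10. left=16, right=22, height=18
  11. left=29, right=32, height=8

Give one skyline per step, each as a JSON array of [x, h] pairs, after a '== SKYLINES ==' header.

== SKYLINES ==
[[40,15],[43,0]]
[[40,15],[43,13],[49,0]]
[[29,15],[30,0],[40,15],[43,13],[49,0]]
[[29,15],[30,0],[38,15],[50,0]]
[[18,11],[26,0],[29,15],[30,0],[38,15],[50,0]]
[[18,11],[26,0],[29,20],[37,0],[38,15],[50,0]]
[[18,11],[26,0],[29,20],[37,12],[38,15],[50,0]]
[[10,19],[26,0],[29,20],[37,12],[38,15],[50,0]]
[[10,19],[26,0],[29,20],[37,12],[38,15],[50,0]]
[[10,19],[26,0],[29,20],[37,12],[38,15],[50,0]]
[[10,19],[26,0],[29,20],[37,12],[38,15],[50,0]]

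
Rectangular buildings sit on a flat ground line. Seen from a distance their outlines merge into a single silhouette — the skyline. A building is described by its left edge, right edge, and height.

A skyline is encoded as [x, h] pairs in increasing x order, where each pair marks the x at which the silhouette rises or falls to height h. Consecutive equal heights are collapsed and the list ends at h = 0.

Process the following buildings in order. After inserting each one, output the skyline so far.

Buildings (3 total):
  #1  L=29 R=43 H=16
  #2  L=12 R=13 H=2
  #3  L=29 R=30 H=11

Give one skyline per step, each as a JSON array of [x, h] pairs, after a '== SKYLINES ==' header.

== SKYLINES ==
[[29,16],[43,0]]
[[12,2],[13,0],[29,16],[43,0]]
[[12,2],[13,0],[29,16],[43,0]]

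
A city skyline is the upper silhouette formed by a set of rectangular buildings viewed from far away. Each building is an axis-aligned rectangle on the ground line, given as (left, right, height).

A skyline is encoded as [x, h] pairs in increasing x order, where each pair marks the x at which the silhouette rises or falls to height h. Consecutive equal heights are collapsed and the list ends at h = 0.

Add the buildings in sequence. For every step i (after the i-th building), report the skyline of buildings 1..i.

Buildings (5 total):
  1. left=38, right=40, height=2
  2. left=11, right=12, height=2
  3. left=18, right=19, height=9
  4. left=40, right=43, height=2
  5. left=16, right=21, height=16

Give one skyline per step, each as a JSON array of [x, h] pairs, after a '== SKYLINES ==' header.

== SKYLINES ==
[[38,2],[40,0]]
[[11,2],[12,0],[38,2],[40,0]]
[[11,2],[12,0],[18,9],[19,0],[38,2],[40,0]]
[[11,2],[12,0],[18,9],[19,0],[38,2],[43,0]]
[[11,2],[12,0],[16,16],[21,0],[38,2],[43,0]]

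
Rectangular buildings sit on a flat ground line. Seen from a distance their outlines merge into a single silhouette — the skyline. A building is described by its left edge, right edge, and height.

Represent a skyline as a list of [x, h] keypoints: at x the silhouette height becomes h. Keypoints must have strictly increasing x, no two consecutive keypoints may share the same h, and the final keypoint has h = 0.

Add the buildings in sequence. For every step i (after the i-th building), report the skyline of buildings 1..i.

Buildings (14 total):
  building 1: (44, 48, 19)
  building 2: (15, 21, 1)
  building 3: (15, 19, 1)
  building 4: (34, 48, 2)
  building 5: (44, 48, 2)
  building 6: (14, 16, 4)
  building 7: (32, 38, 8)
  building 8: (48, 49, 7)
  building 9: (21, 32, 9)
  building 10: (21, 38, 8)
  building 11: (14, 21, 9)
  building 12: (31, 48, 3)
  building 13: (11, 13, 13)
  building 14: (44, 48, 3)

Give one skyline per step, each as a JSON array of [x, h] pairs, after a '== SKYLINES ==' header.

== SKYLINES ==
[[44,19],[48,0]]
[[15,1],[21,0],[44,19],[48,0]]
[[15,1],[21,0],[44,19],[48,0]]
[[15,1],[21,0],[34,2],[44,19],[48,0]]
[[15,1],[21,0],[34,2],[44,19],[48,0]]
[[14,4],[16,1],[21,0],[34,2],[44,19],[48,0]]
[[14,4],[16,1],[21,0],[32,8],[38,2],[44,19],[48,0]]
[[14,4],[16,1],[21,0],[32,8],[38,2],[44,19],[48,7],[49,0]]
[[14,4],[16,1],[21,9],[32,8],[38,2],[44,19],[48,7],[49,0]]
[[14,4],[16,1],[21,9],[32,8],[38,2],[44,19],[48,7],[49,0]]
[[14,9],[32,8],[38,2],[44,19],[48,7],[49,0]]
[[14,9],[32,8],[38,3],[44,19],[48,7],[49,0]]
[[11,13],[13,0],[14,9],[32,8],[38,3],[44,19],[48,7],[49,0]]
[[11,13],[13,0],[14,9],[32,8],[38,3],[44,19],[48,7],[49,0]]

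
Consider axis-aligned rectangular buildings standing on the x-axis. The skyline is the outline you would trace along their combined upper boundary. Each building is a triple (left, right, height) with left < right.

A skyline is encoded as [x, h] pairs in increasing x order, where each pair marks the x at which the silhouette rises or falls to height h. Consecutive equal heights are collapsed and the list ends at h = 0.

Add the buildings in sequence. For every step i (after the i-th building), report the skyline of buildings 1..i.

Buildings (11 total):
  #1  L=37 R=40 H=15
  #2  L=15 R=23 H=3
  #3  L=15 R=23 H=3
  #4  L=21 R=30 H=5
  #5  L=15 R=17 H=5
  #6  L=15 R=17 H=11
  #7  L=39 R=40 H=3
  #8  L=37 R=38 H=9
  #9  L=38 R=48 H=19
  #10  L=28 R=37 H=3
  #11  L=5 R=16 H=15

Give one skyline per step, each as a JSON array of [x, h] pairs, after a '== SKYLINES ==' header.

== SKYLINES ==
[[37,15],[40,0]]
[[15,3],[23,0],[37,15],[40,0]]
[[15,3],[23,0],[37,15],[40,0]]
[[15,3],[21,5],[30,0],[37,15],[40,0]]
[[15,5],[17,3],[21,5],[30,0],[37,15],[40,0]]
[[15,11],[17,3],[21,5],[30,0],[37,15],[40,0]]
[[15,11],[17,3],[21,5],[30,0],[37,15],[40,0]]
[[15,11],[17,3],[21,5],[30,0],[37,15],[40,0]]
[[15,11],[17,3],[21,5],[30,0],[37,15],[38,19],[48,0]]
[[15,11],[17,3],[21,5],[30,3],[37,15],[38,19],[48,0]]
[[5,15],[16,11],[17,3],[21,5],[30,3],[37,15],[38,19],[48,0]]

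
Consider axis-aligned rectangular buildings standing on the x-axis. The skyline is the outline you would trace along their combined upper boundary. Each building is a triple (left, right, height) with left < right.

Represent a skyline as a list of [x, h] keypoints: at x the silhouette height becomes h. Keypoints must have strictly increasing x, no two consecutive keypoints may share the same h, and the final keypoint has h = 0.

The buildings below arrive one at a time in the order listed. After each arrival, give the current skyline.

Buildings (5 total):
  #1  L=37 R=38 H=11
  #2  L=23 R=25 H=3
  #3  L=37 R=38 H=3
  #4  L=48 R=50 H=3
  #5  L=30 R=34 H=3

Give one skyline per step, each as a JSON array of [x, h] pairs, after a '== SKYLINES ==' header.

== SKYLINES ==
[[37,11],[38,0]]
[[23,3],[25,0],[37,11],[38,0]]
[[23,3],[25,0],[37,11],[38,0]]
[[23,3],[25,0],[37,11],[38,0],[48,3],[50,0]]
[[23,3],[25,0],[30,3],[34,0],[37,11],[38,0],[48,3],[50,0]]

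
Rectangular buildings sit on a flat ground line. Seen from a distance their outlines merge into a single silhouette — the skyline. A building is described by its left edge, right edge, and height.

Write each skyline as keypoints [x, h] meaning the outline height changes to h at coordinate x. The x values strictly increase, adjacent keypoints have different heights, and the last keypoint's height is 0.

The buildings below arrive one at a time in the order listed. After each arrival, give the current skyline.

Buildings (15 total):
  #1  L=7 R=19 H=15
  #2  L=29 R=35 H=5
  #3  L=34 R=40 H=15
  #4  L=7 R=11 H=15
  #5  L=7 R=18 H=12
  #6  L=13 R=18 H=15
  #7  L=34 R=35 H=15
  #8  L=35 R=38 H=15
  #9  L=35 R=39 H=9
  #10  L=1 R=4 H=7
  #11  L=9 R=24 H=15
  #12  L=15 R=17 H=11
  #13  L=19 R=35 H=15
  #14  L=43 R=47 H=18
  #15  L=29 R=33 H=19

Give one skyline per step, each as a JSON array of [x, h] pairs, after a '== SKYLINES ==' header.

== SKYLINES ==
[[7,15],[19,0]]
[[7,15],[19,0],[29,5],[35,0]]
[[7,15],[19,0],[29,5],[34,15],[40,0]]
[[7,15],[19,0],[29,5],[34,15],[40,0]]
[[7,15],[19,0],[29,5],[34,15],[40,0]]
[[7,15],[19,0],[29,5],[34,15],[40,0]]
[[7,15],[19,0],[29,5],[34,15],[40,0]]
[[7,15],[19,0],[29,5],[34,15],[40,0]]
[[7,15],[19,0],[29,5],[34,15],[40,0]]
[[1,7],[4,0],[7,15],[19,0],[29,5],[34,15],[40,0]]
[[1,7],[4,0],[7,15],[24,0],[29,5],[34,15],[40,0]]
[[1,7],[4,0],[7,15],[24,0],[29,5],[34,15],[40,0]]
[[1,7],[4,0],[7,15],[40,0]]
[[1,7],[4,0],[7,15],[40,0],[43,18],[47,0]]
[[1,7],[4,0],[7,15],[29,19],[33,15],[40,0],[43,18],[47,0]]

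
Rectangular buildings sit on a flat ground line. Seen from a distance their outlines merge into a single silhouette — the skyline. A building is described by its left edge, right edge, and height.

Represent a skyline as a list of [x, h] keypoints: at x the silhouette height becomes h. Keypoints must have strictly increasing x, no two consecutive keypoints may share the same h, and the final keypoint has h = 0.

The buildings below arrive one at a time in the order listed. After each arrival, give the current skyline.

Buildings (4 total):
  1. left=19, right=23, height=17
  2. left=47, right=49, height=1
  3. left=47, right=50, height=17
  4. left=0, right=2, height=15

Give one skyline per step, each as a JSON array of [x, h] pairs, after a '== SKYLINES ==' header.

== SKYLINES ==
[[19,17],[23,0]]
[[19,17],[23,0],[47,1],[49,0]]
[[19,17],[23,0],[47,17],[50,0]]
[[0,15],[2,0],[19,17],[23,0],[47,17],[50,0]]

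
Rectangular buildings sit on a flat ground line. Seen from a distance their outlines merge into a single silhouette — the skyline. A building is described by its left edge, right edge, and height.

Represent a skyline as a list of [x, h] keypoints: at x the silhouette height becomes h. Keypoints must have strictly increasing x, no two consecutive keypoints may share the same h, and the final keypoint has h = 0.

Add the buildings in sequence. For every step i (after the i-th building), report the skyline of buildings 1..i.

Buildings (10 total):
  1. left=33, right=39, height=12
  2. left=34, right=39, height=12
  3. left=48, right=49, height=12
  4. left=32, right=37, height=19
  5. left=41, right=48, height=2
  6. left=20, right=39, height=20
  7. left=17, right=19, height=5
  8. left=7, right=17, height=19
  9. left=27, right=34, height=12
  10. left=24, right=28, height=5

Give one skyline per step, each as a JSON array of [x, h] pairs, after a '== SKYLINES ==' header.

== SKYLINES ==
[[33,12],[39,0]]
[[33,12],[39,0]]
[[33,12],[39,0],[48,12],[49,0]]
[[32,19],[37,12],[39,0],[48,12],[49,0]]
[[32,19],[37,12],[39,0],[41,2],[48,12],[49,0]]
[[20,20],[39,0],[41,2],[48,12],[49,0]]
[[17,5],[19,0],[20,20],[39,0],[41,2],[48,12],[49,0]]
[[7,19],[17,5],[19,0],[20,20],[39,0],[41,2],[48,12],[49,0]]
[[7,19],[17,5],[19,0],[20,20],[39,0],[41,2],[48,12],[49,0]]
[[7,19],[17,5],[19,0],[20,20],[39,0],[41,2],[48,12],[49,0]]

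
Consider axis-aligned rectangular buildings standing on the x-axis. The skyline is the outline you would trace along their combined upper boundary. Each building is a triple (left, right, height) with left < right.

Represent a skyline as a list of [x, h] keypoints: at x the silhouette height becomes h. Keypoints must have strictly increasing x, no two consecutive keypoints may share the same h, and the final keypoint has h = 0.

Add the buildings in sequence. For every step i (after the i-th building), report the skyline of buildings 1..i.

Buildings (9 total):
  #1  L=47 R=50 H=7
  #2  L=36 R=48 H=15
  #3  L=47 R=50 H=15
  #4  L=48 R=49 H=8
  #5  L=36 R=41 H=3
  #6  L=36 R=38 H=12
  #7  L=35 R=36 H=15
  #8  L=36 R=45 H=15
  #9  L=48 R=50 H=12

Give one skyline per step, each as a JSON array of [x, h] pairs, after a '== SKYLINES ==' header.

== SKYLINES ==
[[47,7],[50,0]]
[[36,15],[48,7],[50,0]]
[[36,15],[50,0]]
[[36,15],[50,0]]
[[36,15],[50,0]]
[[36,15],[50,0]]
[[35,15],[50,0]]
[[35,15],[50,0]]
[[35,15],[50,0]]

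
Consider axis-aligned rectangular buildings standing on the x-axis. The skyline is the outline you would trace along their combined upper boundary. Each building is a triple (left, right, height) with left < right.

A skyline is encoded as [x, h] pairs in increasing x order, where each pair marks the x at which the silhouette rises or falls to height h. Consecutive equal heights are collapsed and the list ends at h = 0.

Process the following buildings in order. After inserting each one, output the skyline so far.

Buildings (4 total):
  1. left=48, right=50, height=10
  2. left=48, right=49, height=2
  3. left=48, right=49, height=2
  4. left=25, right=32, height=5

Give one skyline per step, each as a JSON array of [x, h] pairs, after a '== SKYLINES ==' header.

== SKYLINES ==
[[48,10],[50,0]]
[[48,10],[50,0]]
[[48,10],[50,0]]
[[25,5],[32,0],[48,10],[50,0]]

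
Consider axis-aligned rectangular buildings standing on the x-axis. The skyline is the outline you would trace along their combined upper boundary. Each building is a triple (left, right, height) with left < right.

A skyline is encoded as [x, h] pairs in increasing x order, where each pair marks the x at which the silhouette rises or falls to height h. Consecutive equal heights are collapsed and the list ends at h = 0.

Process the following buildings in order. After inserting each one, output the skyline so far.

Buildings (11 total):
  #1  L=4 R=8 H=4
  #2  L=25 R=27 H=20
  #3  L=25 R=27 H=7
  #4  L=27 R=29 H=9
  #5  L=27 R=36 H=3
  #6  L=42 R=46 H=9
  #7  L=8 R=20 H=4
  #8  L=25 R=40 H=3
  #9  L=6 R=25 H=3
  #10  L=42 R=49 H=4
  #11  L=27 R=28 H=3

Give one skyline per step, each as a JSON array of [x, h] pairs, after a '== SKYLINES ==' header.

== SKYLINES ==
[[4,4],[8,0]]
[[4,4],[8,0],[25,20],[27,0]]
[[4,4],[8,0],[25,20],[27,0]]
[[4,4],[8,0],[25,20],[27,9],[29,0]]
[[4,4],[8,0],[25,20],[27,9],[29,3],[36,0]]
[[4,4],[8,0],[25,20],[27,9],[29,3],[36,0],[42,9],[46,0]]
[[4,4],[20,0],[25,20],[27,9],[29,3],[36,0],[42,9],[46,0]]
[[4,4],[20,0],[25,20],[27,9],[29,3],[40,0],[42,9],[46,0]]
[[4,4],[20,3],[25,20],[27,9],[29,3],[40,0],[42,9],[46,0]]
[[4,4],[20,3],[25,20],[27,9],[29,3],[40,0],[42,9],[46,4],[49,0]]
[[4,4],[20,3],[25,20],[27,9],[29,3],[40,0],[42,9],[46,4],[49,0]]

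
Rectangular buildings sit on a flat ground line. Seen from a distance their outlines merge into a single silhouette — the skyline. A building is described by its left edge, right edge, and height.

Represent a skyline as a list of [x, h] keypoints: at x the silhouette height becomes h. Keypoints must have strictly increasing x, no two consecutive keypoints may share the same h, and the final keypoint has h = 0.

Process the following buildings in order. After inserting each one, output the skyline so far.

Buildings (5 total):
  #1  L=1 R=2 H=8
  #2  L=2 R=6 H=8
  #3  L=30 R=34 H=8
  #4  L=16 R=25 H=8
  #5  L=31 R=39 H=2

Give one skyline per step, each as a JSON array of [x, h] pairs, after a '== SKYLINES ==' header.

== SKYLINES ==
[[1,8],[2,0]]
[[1,8],[6,0]]
[[1,8],[6,0],[30,8],[34,0]]
[[1,8],[6,0],[16,8],[25,0],[30,8],[34,0]]
[[1,8],[6,0],[16,8],[25,0],[30,8],[34,2],[39,0]]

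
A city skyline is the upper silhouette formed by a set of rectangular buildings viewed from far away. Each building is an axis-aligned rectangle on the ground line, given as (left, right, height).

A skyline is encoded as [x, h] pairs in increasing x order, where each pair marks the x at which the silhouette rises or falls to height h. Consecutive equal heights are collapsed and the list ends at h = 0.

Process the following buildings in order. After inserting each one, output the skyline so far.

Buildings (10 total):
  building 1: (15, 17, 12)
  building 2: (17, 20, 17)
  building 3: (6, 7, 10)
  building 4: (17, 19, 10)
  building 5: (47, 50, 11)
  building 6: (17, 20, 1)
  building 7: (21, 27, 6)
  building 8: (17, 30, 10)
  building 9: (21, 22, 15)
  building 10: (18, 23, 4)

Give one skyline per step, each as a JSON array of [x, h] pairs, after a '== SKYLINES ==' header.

== SKYLINES ==
[[15,12],[17,0]]
[[15,12],[17,17],[20,0]]
[[6,10],[7,0],[15,12],[17,17],[20,0]]
[[6,10],[7,0],[15,12],[17,17],[20,0]]
[[6,10],[7,0],[15,12],[17,17],[20,0],[47,11],[50,0]]
[[6,10],[7,0],[15,12],[17,17],[20,0],[47,11],[50,0]]
[[6,10],[7,0],[15,12],[17,17],[20,0],[21,6],[27,0],[47,11],[50,0]]
[[6,10],[7,0],[15,12],[17,17],[20,10],[30,0],[47,11],[50,0]]
[[6,10],[7,0],[15,12],[17,17],[20,10],[21,15],[22,10],[30,0],[47,11],[50,0]]
[[6,10],[7,0],[15,12],[17,17],[20,10],[21,15],[22,10],[30,0],[47,11],[50,0]]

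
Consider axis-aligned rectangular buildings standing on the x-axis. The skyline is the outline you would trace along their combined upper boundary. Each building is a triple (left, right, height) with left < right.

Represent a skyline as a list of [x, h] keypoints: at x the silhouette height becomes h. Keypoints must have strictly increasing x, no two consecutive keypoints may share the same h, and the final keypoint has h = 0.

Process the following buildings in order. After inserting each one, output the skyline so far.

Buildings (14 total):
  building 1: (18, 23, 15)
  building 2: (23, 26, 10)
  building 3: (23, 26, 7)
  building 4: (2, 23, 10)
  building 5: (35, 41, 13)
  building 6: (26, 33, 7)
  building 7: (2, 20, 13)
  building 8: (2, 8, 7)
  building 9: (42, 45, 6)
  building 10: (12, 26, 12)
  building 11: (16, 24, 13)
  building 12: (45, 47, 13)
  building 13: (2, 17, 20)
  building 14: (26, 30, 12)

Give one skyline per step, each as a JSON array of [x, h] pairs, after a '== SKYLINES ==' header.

== SKYLINES ==
[[18,15],[23,0]]
[[18,15],[23,10],[26,0]]
[[18,15],[23,10],[26,0]]
[[2,10],[18,15],[23,10],[26,0]]
[[2,10],[18,15],[23,10],[26,0],[35,13],[41,0]]
[[2,10],[18,15],[23,10],[26,7],[33,0],[35,13],[41,0]]
[[2,13],[18,15],[23,10],[26,7],[33,0],[35,13],[41,0]]
[[2,13],[18,15],[23,10],[26,7],[33,0],[35,13],[41,0]]
[[2,13],[18,15],[23,10],[26,7],[33,0],[35,13],[41,0],[42,6],[45,0]]
[[2,13],[18,15],[23,12],[26,7],[33,0],[35,13],[41,0],[42,6],[45,0]]
[[2,13],[18,15],[23,13],[24,12],[26,7],[33,0],[35,13],[41,0],[42,6],[45,0]]
[[2,13],[18,15],[23,13],[24,12],[26,7],[33,0],[35,13],[41,0],[42,6],[45,13],[47,0]]
[[2,20],[17,13],[18,15],[23,13],[24,12],[26,7],[33,0],[35,13],[41,0],[42,6],[45,13],[47,0]]
[[2,20],[17,13],[18,15],[23,13],[24,12],[30,7],[33,0],[35,13],[41,0],[42,6],[45,13],[47,0]]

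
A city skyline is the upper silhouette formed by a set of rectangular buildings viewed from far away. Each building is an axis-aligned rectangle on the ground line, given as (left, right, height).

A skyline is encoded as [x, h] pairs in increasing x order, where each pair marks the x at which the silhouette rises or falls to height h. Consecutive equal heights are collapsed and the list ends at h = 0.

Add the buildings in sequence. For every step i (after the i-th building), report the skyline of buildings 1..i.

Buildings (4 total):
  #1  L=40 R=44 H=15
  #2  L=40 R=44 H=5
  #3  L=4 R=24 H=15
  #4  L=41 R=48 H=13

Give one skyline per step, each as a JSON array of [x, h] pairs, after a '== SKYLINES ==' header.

== SKYLINES ==
[[40,15],[44,0]]
[[40,15],[44,0]]
[[4,15],[24,0],[40,15],[44,0]]
[[4,15],[24,0],[40,15],[44,13],[48,0]]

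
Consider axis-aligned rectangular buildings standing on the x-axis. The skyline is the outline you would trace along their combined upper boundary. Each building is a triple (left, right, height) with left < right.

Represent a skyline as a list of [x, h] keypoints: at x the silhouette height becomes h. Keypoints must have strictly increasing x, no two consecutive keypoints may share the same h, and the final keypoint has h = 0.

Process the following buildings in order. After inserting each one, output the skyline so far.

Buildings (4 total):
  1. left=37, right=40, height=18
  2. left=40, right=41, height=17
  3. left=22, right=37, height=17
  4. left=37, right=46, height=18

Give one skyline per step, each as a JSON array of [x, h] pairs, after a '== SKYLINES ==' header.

== SKYLINES ==
[[37,18],[40,0]]
[[37,18],[40,17],[41,0]]
[[22,17],[37,18],[40,17],[41,0]]
[[22,17],[37,18],[46,0]]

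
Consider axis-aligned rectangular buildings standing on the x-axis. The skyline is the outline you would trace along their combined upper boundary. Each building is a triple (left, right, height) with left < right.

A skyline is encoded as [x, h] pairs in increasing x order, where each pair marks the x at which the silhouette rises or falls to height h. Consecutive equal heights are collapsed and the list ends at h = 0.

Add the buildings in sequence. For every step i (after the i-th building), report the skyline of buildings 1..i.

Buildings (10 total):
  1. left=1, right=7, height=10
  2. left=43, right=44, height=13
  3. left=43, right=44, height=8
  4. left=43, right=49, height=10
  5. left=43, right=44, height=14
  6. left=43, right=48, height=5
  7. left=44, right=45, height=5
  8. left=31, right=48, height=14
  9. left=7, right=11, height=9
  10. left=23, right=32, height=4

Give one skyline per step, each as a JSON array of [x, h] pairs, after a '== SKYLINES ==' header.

== SKYLINES ==
[[1,10],[7,0]]
[[1,10],[7,0],[43,13],[44,0]]
[[1,10],[7,0],[43,13],[44,0]]
[[1,10],[7,0],[43,13],[44,10],[49,0]]
[[1,10],[7,0],[43,14],[44,10],[49,0]]
[[1,10],[7,0],[43,14],[44,10],[49,0]]
[[1,10],[7,0],[43,14],[44,10],[49,0]]
[[1,10],[7,0],[31,14],[48,10],[49,0]]
[[1,10],[7,9],[11,0],[31,14],[48,10],[49,0]]
[[1,10],[7,9],[11,0],[23,4],[31,14],[48,10],[49,0]]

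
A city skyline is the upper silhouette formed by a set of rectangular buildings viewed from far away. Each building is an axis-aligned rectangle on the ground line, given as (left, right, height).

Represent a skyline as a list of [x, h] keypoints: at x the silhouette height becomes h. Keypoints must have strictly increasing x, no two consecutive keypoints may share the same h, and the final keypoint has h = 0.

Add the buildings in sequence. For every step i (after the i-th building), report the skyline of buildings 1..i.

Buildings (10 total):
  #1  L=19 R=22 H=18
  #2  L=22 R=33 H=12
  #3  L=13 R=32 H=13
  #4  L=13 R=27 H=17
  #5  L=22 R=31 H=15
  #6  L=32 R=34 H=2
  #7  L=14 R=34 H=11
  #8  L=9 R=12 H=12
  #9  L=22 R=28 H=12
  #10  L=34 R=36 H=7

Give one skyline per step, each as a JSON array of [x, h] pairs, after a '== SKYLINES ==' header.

== SKYLINES ==
[[19,18],[22,0]]
[[19,18],[22,12],[33,0]]
[[13,13],[19,18],[22,13],[32,12],[33,0]]
[[13,17],[19,18],[22,17],[27,13],[32,12],[33,0]]
[[13,17],[19,18],[22,17],[27,15],[31,13],[32,12],[33,0]]
[[13,17],[19,18],[22,17],[27,15],[31,13],[32,12],[33,2],[34,0]]
[[13,17],[19,18],[22,17],[27,15],[31,13],[32,12],[33,11],[34,0]]
[[9,12],[12,0],[13,17],[19,18],[22,17],[27,15],[31,13],[32,12],[33,11],[34,0]]
[[9,12],[12,0],[13,17],[19,18],[22,17],[27,15],[31,13],[32,12],[33,11],[34,0]]
[[9,12],[12,0],[13,17],[19,18],[22,17],[27,15],[31,13],[32,12],[33,11],[34,7],[36,0]]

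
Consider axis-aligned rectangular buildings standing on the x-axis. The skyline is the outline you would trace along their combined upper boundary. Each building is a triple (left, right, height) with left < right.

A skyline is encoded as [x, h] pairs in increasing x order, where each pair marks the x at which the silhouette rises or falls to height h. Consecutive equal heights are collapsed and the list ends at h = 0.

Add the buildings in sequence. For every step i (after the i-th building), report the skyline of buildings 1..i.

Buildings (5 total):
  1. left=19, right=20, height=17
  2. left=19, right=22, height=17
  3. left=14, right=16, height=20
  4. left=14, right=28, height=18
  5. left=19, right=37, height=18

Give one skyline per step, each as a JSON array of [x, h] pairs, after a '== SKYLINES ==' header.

== SKYLINES ==
[[19,17],[20,0]]
[[19,17],[22,0]]
[[14,20],[16,0],[19,17],[22,0]]
[[14,20],[16,18],[28,0]]
[[14,20],[16,18],[37,0]]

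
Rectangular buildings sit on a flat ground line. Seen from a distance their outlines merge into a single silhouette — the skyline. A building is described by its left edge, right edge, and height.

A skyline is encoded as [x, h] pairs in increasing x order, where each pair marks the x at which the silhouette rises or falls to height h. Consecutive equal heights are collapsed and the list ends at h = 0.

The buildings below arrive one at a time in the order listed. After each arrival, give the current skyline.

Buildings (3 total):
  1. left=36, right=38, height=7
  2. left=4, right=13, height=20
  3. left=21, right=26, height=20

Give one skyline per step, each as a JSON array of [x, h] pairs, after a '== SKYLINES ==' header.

== SKYLINES ==
[[36,7],[38,0]]
[[4,20],[13,0],[36,7],[38,0]]
[[4,20],[13,0],[21,20],[26,0],[36,7],[38,0]]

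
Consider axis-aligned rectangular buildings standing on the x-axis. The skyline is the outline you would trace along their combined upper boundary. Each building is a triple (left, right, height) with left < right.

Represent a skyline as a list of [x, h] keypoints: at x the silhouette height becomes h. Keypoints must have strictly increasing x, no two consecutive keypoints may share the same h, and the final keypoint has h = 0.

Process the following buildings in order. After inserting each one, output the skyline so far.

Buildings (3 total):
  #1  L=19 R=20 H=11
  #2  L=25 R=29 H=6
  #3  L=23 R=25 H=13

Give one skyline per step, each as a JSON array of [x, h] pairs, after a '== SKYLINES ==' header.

== SKYLINES ==
[[19,11],[20,0]]
[[19,11],[20,0],[25,6],[29,0]]
[[19,11],[20,0],[23,13],[25,6],[29,0]]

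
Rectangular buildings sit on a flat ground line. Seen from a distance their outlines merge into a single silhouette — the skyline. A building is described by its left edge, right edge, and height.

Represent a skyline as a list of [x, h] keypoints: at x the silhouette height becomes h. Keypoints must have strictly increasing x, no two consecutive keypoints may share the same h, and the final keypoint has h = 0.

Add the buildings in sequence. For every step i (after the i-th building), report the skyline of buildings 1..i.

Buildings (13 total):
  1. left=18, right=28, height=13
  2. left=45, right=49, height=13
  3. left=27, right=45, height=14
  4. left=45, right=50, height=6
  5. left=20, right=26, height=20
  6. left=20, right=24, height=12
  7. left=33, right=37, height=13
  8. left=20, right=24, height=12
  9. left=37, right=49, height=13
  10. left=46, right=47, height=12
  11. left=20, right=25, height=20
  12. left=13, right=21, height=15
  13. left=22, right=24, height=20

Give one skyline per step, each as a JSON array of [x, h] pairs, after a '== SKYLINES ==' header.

== SKYLINES ==
[[18,13],[28,0]]
[[18,13],[28,0],[45,13],[49,0]]
[[18,13],[27,14],[45,13],[49,0]]
[[18,13],[27,14],[45,13],[49,6],[50,0]]
[[18,13],[20,20],[26,13],[27,14],[45,13],[49,6],[50,0]]
[[18,13],[20,20],[26,13],[27,14],[45,13],[49,6],[50,0]]
[[18,13],[20,20],[26,13],[27,14],[45,13],[49,6],[50,0]]
[[18,13],[20,20],[26,13],[27,14],[45,13],[49,6],[50,0]]
[[18,13],[20,20],[26,13],[27,14],[45,13],[49,6],[50,0]]
[[18,13],[20,20],[26,13],[27,14],[45,13],[49,6],[50,0]]
[[18,13],[20,20],[26,13],[27,14],[45,13],[49,6],[50,0]]
[[13,15],[20,20],[26,13],[27,14],[45,13],[49,6],[50,0]]
[[13,15],[20,20],[26,13],[27,14],[45,13],[49,6],[50,0]]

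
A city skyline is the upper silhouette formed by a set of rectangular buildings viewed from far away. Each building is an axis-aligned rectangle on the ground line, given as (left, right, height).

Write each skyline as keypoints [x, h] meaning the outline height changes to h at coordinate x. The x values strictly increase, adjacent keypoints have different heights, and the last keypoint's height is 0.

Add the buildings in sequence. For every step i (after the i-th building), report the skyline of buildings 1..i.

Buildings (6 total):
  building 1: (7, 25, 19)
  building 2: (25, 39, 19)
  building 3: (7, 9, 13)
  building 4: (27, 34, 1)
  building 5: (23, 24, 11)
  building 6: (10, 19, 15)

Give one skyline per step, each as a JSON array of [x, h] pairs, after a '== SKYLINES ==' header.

== SKYLINES ==
[[7,19],[25,0]]
[[7,19],[39,0]]
[[7,19],[39,0]]
[[7,19],[39,0]]
[[7,19],[39,0]]
[[7,19],[39,0]]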